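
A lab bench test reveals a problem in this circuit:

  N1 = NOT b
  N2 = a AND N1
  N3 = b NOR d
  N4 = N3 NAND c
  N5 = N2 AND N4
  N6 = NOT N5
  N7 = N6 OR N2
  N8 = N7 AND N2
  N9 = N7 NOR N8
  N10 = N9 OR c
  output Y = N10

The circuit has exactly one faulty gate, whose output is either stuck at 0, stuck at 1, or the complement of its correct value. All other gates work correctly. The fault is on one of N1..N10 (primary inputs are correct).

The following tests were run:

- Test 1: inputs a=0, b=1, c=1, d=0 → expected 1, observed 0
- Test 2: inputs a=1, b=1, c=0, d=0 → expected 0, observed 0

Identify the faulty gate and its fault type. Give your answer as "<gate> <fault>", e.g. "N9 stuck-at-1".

Fault-free values for test 1 (a=0, b=1, c=1, d=0): N1=0, N2=0, N3=0, N4=1, N5=0, N6=1, N7=1, N8=0, N9=0, N10=1, giving Y=1. Observed 0.
Test 1: faults giving observed 0 are {N10 stuck-at-0, N10 inverted output}.
Test 2 (a=1, b=1, c=0, d=0): fault-free N1=0, N2=0, N3=0, N4=1, N5=0, N6=1, N7=1, N8=0, N9=0, N10=0 → 0; observed 0. Eliminates N10 inverted output.
Only N10 stuck-at-0 is consistent with every test.

N10 stuck-at-0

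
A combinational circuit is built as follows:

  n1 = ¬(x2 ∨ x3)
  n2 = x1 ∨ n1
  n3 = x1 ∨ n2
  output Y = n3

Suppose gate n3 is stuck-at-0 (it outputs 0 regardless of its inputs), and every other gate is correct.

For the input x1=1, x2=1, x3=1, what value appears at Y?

0

Propagate with n3 forced: n1=0, n2=1, n3=0 [stuck-at-0].
So Y = 0. (Without the fault it would be 1.)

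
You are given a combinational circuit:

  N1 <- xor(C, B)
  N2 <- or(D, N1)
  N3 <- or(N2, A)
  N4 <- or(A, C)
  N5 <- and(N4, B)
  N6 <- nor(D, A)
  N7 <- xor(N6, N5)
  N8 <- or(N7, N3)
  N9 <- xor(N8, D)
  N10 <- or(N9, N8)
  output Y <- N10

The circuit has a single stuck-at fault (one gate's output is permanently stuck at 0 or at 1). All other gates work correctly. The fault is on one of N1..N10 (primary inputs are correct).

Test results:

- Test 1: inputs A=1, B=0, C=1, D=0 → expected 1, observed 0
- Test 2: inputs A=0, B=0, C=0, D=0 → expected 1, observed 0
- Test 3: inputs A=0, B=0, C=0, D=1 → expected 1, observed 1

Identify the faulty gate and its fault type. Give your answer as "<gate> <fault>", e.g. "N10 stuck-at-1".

N8 stuck-at-0

Fault-free values for test 1 (A=1, B=0, C=1, D=0): N1=1, N2=1, N3=1, N4=1, N5=0, N6=0, N7=0, N8=1, N9=1, N10=1, giving Y=1. Observed 0.
Test 1: faults giving observed 0 are {N3 stuck-at-0, N8 stuck-at-0, N10 stuck-at-0}.
Test 2 (A=0, B=0, C=0, D=0): fault-free N1=0, N2=0, N3=0, N4=0, N5=0, N6=1, N7=1, N8=1, N9=1, N10=1 → 1; observed 0. Eliminates N3 stuck-at-0.
Test 3 (A=0, B=0, C=0, D=1): fault-free N1=0, N2=1, N3=1, N4=0, N5=0, N6=0, N7=0, N8=1, N9=0, N10=1 → 1; observed 1. Eliminates N10 stuck-at-0.
Only N8 stuck-at-0 is consistent with every test.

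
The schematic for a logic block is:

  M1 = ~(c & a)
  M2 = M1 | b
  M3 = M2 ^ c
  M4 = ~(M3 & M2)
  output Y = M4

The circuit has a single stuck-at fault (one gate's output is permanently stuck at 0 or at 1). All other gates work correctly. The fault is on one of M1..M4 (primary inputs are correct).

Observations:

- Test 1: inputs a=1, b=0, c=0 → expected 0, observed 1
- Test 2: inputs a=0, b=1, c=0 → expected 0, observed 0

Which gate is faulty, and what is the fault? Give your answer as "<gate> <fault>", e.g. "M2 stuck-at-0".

M1 stuck-at-0

Fault-free values for test 1 (a=1, b=0, c=0): M1=1, M2=1, M3=1, M4=0, giving Y=0. Observed 1.
Test 1: faults giving observed 1 are {M1 stuck-at-0, M2 stuck-at-0, M3 stuck-at-0, M4 stuck-at-1}.
Test 2 (a=0, b=1, c=0): fault-free M1=1, M2=1, M3=1, M4=0 → 0; observed 0. Eliminates M2 stuck-at-0, M3 stuck-at-0, M4 stuck-at-1.
Only M1 stuck-at-0 is consistent with every test.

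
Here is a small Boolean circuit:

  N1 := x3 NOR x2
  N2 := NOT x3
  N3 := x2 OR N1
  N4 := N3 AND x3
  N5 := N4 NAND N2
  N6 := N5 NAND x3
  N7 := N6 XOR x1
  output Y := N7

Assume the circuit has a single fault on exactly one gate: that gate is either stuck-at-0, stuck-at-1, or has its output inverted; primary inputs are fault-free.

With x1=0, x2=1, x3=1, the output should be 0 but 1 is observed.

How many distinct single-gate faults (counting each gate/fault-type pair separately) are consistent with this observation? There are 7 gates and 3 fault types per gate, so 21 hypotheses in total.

Fault-free: N1=0, N2=0, N3=1, N4=1, N5=1, N6=0, N7=0 → 0. Observed 1.
  N1: none of the 3 fault types match ✗
  N2: stuck-at-1, inverted output ✓; others ✗
  N3: none of the 3 fault types match ✗
  N4: none of the 3 fault types match ✗
  N5: stuck-at-0, inverted output ✓; others ✗
  N6: stuck-at-1, inverted output ✓; others ✗
  N7: stuck-at-1, inverted output ✓; others ✗
Consistent faults: {N2 stuck-at-1, N2 inverted output, N5 stuck-at-0, N5 inverted output, N6 stuck-at-1, N6 inverted output, N7 stuck-at-1, N7 inverted output} — 8 in all.

8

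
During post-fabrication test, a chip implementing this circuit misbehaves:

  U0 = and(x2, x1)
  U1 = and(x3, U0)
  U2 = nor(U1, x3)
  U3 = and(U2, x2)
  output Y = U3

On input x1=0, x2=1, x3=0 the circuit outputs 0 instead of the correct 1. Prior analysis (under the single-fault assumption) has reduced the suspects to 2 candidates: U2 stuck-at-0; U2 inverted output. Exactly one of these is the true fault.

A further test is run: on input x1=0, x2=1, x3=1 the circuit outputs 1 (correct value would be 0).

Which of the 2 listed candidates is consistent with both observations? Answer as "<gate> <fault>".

Evaluate each candidate on input x1=0, x2=1, x3=1:
  U2 stuck-at-0: U0=0, U1=0, U2=0 [stuck-at-0], U3=0 → 0 — eliminated
  U2 inverted output: U0=0, U1=0, U2=1 [inverted output], U3=1 → 1 — matches
Only U2 inverted output reproduces the observed 1.

U2 inverted output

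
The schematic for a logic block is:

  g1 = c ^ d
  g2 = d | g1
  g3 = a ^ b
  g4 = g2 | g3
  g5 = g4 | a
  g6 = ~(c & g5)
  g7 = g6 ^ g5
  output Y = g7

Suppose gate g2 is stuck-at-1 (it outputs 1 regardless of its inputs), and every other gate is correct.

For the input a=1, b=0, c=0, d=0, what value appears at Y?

0

Propagate with g2 forced: g1=0, g2=1 [stuck-at-1], g3=1, g4=1, g5=1, g6=1, g7=0.
So Y = 0. (Same as the fault-free value — the fault is masked on this input.)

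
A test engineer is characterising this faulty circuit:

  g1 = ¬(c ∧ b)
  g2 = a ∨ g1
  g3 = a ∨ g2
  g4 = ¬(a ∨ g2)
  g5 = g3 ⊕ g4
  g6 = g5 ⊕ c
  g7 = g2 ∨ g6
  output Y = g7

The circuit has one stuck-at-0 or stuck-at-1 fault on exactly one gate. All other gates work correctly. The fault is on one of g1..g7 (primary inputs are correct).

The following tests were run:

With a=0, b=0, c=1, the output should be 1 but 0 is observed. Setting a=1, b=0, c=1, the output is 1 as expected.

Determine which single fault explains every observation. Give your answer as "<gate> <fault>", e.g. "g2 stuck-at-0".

g1 stuck-at-0

Fault-free values for test 1 (a=0, b=0, c=1): g1=1, g2=1, g3=1, g4=0, g5=1, g6=0, g7=1, giving Y=1. Observed 0.
Test 1: faults giving observed 0 are {g1 stuck-at-0, g2 stuck-at-0, g7 stuck-at-0}.
Test 2 (a=1, b=0, c=1): fault-free g1=1, g2=1, g3=1, g4=0, g5=1, g6=0, g7=1 → 1; observed 1. Eliminates g2 stuck-at-0, g7 stuck-at-0.
Only g1 stuck-at-0 is consistent with every test.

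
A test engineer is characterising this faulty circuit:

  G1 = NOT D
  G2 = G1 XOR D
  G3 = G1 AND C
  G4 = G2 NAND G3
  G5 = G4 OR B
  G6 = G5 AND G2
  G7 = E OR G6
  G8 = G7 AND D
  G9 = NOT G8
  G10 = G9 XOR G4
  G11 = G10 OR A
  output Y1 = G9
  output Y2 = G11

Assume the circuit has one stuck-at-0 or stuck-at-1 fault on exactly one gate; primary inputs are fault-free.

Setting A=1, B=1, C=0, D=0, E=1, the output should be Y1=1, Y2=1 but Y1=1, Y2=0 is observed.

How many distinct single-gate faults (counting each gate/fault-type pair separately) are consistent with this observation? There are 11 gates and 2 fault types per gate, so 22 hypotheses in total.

Fault-free: G1=1, G2=1, G3=0, G4=1, G5=1, G6=1, G7=1, G8=0, G9=1, G10=0, G11=1 → Y1=1, Y2=1. Observed Y1=1, Y2=0.
  G1: none of the 2 fault types match ✗
  G2: none of the 2 fault types match ✗
  G3: none of the 2 fault types match ✗
  G4: none of the 2 fault types match ✗
  G5: none of the 2 fault types match ✗
  G6: none of the 2 fault types match ✗
  G7: none of the 2 fault types match ✗
  G8: none of the 2 fault types match ✗
  G9: none of the 2 fault types match ✗
  G10: none of the 2 fault types match ✗
  G11: stuck-at-0 ✓; others ✗
Consistent faults: {G11 stuck-at-0} — 1 in all.

1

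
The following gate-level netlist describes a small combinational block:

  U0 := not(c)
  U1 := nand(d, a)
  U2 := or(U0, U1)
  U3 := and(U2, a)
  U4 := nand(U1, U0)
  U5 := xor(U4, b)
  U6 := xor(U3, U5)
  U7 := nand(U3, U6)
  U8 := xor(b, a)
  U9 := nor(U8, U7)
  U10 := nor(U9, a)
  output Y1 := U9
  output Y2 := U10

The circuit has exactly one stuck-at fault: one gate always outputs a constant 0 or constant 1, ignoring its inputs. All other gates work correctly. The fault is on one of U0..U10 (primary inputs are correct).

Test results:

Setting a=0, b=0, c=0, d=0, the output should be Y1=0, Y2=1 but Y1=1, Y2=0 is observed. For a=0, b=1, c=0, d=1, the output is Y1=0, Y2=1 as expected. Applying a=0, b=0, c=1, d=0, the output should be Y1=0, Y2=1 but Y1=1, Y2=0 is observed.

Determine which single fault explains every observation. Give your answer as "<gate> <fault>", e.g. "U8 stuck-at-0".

U7 stuck-at-0

Fault-free values for test 1 (a=0, b=0, c=0, d=0): U0=1, U1=1, U2=1, U3=0, U4=0, U5=0, U6=0, U7=1, U8=0, U9=0, U10=1, giving Y1=0, Y2=1. Observed Y1=1, Y2=0.
Test 1: faults giving observed Y1=1, Y2=0 are {U3 stuck-at-1, U7 stuck-at-0, U9 stuck-at-1}.
Test 2 (a=0, b=1, c=0, d=1): fault-free U0=1, U1=1, U2=1, U3=0, U4=0, U5=1, U6=1, U7=1, U8=1, U9=0, U10=1 → Y1=0, Y2=1; observed Y1=0, Y2=1. Eliminates U9 stuck-at-1.
Test 3 (a=0, b=0, c=1, d=0): fault-free U0=0, U1=1, U2=1, U3=0, U4=1, U5=1, U6=1, U7=1, U8=0, U9=0, U10=1 → Y1=0, Y2=1; observed Y1=1, Y2=0. Eliminates U3 stuck-at-1.
Only U7 stuck-at-0 is consistent with every test.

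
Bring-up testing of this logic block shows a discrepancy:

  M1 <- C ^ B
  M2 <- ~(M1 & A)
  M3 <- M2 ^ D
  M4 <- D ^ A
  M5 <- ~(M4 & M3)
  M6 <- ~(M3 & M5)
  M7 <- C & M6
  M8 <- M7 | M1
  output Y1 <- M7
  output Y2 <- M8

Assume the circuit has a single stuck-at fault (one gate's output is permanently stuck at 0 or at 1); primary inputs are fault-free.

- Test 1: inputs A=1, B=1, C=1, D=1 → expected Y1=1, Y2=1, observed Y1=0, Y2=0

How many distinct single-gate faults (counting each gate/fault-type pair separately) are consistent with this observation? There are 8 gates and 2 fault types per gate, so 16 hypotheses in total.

Fault-free: M1=0, M2=1, M3=0, M4=0, M5=1, M6=1, M7=1, M8=1 → Y1=1, Y2=1. Observed Y1=0, Y2=0.
  M1: none of the 2 fault types match ✗
  M2: stuck-at-0 ✓; others ✗
  M3: stuck-at-1 ✓; others ✗
  M4: none of the 2 fault types match ✗
  M5: none of the 2 fault types match ✗
  M6: stuck-at-0 ✓; others ✗
  M7: stuck-at-0 ✓; others ✗
  M8: none of the 2 fault types match ✗
Consistent faults: {M2 stuck-at-0, M3 stuck-at-1, M6 stuck-at-0, M7 stuck-at-0} — 4 in all.

4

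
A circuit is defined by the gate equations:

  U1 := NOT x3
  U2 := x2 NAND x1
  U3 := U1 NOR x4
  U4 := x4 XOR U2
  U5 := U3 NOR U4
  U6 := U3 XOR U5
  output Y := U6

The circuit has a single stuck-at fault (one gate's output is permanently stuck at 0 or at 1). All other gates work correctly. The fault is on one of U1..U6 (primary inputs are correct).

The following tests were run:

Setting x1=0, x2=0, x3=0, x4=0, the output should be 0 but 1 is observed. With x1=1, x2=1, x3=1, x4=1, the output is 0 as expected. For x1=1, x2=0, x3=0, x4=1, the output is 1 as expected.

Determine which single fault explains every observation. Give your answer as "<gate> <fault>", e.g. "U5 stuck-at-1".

Fault-free values for test 1 (x1=0, x2=0, x3=0, x4=0): U1=1, U2=1, U3=0, U4=1, U5=0, U6=0, giving Y=0. Observed 1.
Test 1: faults giving observed 1 are {U1 stuck-at-0, U2 stuck-at-0, U3 stuck-at-1, U4 stuck-at-0, U5 stuck-at-1, U6 stuck-at-1}.
Test 2 (x1=1, x2=1, x3=1, x4=1): fault-free U1=0, U2=0, U3=0, U4=1, U5=0, U6=0 → 0; observed 0. Eliminates U3 stuck-at-1, U4 stuck-at-0, U5 stuck-at-1, U6 stuck-at-1.
Test 3 (x1=1, x2=0, x3=0, x4=1): fault-free U1=1, U2=1, U3=0, U4=0, U5=1, U6=1 → 1; observed 1. Eliminates U2 stuck-at-0.
Only U1 stuck-at-0 is consistent with every test.

U1 stuck-at-0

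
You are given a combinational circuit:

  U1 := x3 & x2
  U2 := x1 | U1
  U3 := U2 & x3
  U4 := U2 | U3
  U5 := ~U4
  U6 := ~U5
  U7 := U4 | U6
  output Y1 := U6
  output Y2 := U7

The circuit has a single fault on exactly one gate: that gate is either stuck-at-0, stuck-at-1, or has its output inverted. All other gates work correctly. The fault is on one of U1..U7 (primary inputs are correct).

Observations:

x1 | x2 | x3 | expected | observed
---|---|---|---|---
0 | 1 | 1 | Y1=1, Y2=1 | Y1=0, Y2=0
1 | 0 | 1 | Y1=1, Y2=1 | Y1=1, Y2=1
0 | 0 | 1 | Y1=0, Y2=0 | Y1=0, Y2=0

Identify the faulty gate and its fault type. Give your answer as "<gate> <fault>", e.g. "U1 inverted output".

Fault-free values for test 1 (x1=0, x2=1, x3=1): U1=1, U2=1, U3=1, U4=1, U5=0, U6=1, U7=1, giving Y1=1, Y2=1. Observed Y1=0, Y2=0.
Test 1: faults giving observed Y1=0, Y2=0 are {U1 stuck-at-0, U1 inverted output, U2 stuck-at-0, U2 inverted output, U4 stuck-at-0, U4 inverted output}.
Test 2 (x1=1, x2=0, x3=1): fault-free U1=0, U2=1, U3=1, U4=1, U5=0, U6=1, U7=1 → Y1=1, Y2=1; observed Y1=1, Y2=1. Eliminates U2 stuck-at-0, U2 inverted output, U4 stuck-at-0, U4 inverted output.
Test 3 (x1=0, x2=0, x3=1): fault-free U1=0, U2=0, U3=0, U4=0, U5=1, U6=0, U7=0 → Y1=0, Y2=0; observed Y1=0, Y2=0. Eliminates U1 inverted output.
Only U1 stuck-at-0 is consistent with every test.

U1 stuck-at-0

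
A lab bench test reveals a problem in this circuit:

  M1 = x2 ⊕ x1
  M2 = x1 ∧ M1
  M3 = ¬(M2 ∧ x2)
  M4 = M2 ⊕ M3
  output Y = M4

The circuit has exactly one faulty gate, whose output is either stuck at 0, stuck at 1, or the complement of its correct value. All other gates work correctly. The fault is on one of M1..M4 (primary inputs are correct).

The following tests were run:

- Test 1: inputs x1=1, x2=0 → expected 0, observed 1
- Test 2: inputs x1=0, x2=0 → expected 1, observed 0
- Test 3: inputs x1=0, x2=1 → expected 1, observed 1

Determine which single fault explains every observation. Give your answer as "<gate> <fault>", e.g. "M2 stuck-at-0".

M2 inverted output

Fault-free values for test 1 (x1=1, x2=0): M1=1, M2=1, M3=1, M4=0, giving Y=0. Observed 1.
Test 1: faults giving observed 1 are {M1 stuck-at-0, M1 inverted output, M2 stuck-at-0, M2 inverted output, M3 stuck-at-0, M3 inverted output, M4 stuck-at-1, M4 inverted output}.
Test 2 (x1=0, x2=0): fault-free M1=0, M2=0, M3=1, M4=1 → 1; observed 0. Eliminates M1 stuck-at-0, M1 inverted output, M2 stuck-at-0, M4 stuck-at-1.
Test 3 (x1=0, x2=1): fault-free M1=1, M2=0, M3=1, M4=1 → 1; observed 1. Eliminates M3 stuck-at-0, M3 inverted output, M4 inverted output.
Only M2 inverted output is consistent with every test.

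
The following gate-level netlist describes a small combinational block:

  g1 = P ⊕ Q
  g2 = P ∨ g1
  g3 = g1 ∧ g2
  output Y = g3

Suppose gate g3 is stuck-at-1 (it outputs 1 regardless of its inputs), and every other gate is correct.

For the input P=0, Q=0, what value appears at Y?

Propagate with g3 forced: g1=0, g2=0, g3=1 [stuck-at-1].
So Y = 1. (Without the fault it would be 0.)

1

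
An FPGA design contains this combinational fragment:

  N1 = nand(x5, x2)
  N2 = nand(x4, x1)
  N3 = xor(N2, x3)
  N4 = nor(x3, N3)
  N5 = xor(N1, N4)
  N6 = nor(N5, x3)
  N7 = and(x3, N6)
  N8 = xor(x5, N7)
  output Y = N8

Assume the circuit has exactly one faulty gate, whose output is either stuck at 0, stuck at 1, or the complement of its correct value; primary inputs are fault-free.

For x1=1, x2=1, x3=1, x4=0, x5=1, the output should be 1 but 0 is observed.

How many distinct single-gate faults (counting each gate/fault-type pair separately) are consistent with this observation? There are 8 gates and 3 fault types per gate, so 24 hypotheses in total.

Fault-free: N1=0, N2=1, N3=0, N4=0, N5=0, N6=0, N7=0, N8=1 → 1. Observed 0.
  N1: none of the 3 fault types match ✗
  N2: none of the 3 fault types match ✗
  N3: none of the 3 fault types match ✗
  N4: none of the 3 fault types match ✗
  N5: none of the 3 fault types match ✗
  N6: stuck-at-1, inverted output ✓; others ✗
  N7: stuck-at-1, inverted output ✓; others ✗
  N8: stuck-at-0, inverted output ✓; others ✗
Consistent faults: {N6 stuck-at-1, N6 inverted output, N7 stuck-at-1, N7 inverted output, N8 stuck-at-0, N8 inverted output} — 6 in all.

6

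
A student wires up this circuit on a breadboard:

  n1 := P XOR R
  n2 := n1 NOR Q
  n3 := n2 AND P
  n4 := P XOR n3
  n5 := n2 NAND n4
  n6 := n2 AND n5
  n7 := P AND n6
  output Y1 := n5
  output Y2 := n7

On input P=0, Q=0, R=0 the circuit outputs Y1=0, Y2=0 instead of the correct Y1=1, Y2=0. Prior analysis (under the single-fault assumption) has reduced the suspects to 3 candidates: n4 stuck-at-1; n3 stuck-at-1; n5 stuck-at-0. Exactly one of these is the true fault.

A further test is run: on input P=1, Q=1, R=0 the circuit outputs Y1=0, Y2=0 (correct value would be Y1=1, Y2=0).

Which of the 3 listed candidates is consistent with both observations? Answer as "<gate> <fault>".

n5 stuck-at-0

Evaluate each candidate on input P=1, Q=1, R=0:
  n4 stuck-at-1: n1=1, n2=0, n3=0, n4=1 [stuck-at-1], n5=1, n6=0, n7=0 → Y1=1, Y2=0 — eliminated
  n3 stuck-at-1: n1=1, n2=0, n3=1 [stuck-at-1], n4=0, n5=1, n6=0, n7=0 → Y1=1, Y2=0 — eliminated
  n5 stuck-at-0: n1=1, n2=0, n3=0, n4=1, n5=0 [stuck-at-0], n6=0, n7=0 → Y1=0, Y2=0 — matches
Only n5 stuck-at-0 reproduces the observed Y1=0, Y2=0.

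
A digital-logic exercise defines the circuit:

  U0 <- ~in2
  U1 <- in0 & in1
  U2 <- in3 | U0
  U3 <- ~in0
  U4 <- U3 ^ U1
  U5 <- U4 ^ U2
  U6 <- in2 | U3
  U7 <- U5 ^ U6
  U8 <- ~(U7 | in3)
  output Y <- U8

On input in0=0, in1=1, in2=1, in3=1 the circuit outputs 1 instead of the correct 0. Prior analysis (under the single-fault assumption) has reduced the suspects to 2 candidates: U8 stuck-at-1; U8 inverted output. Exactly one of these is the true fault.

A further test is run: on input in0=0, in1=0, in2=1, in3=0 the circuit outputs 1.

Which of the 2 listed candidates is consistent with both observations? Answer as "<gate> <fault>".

U8 stuck-at-1

Evaluate each candidate on input in0=0, in1=0, in2=1, in3=0:
  U8 stuck-at-1: U0=0, U1=0, U2=0, U3=1, U4=1, U5=1, U6=1, U7=0, U8=1 [stuck-at-1] → 1 — matches
  U8 inverted output: U0=0, U1=0, U2=0, U3=1, U4=1, U5=1, U6=1, U7=0, U8=0 [inverted output] → 0 — eliminated
Only U8 stuck-at-1 reproduces the observed 1.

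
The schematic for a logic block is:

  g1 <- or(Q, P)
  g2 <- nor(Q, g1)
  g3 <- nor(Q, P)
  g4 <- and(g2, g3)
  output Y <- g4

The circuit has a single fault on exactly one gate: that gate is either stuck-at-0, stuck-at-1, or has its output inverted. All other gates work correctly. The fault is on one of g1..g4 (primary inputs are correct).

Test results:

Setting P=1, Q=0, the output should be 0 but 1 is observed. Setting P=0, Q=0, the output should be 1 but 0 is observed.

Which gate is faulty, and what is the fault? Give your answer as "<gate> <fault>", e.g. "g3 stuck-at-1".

g4 inverted output

Fault-free values for test 1 (P=1, Q=0): g1=1, g2=0, g3=0, g4=0, giving Y=0. Observed 1.
Test 1: faults giving observed 1 are {g4 stuck-at-1, g4 inverted output}.
Test 2 (P=0, Q=0): fault-free g1=0, g2=1, g3=1, g4=1 → 1; observed 0. Eliminates g4 stuck-at-1.
Only g4 inverted output is consistent with every test.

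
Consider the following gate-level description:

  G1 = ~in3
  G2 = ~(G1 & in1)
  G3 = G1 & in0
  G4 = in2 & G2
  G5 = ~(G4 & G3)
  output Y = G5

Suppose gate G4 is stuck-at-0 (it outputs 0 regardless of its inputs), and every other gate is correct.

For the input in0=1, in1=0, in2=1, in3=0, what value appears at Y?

Propagate with G4 forced: G1=1, G2=1, G3=1, G4=0 [stuck-at-0], G5=1.
So Y = 1. (Without the fault it would be 0.)

1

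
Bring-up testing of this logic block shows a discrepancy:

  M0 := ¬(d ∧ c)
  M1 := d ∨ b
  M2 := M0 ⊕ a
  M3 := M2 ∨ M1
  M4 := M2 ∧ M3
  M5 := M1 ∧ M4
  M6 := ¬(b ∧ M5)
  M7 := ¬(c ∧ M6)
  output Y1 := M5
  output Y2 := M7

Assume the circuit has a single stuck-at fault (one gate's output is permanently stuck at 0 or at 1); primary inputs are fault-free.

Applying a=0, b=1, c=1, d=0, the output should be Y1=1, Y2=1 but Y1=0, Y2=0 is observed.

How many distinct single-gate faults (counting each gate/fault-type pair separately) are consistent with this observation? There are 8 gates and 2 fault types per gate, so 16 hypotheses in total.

Fault-free: M0=1, M1=1, M2=1, M3=1, M4=1, M5=1, M6=0, M7=1 → Y1=1, Y2=1. Observed Y1=0, Y2=0.
  M0: stuck-at-0 ✓; others ✗
  M1: stuck-at-0 ✓; others ✗
  M2: stuck-at-0 ✓; others ✗
  M3: stuck-at-0 ✓; others ✗
  M4: stuck-at-0 ✓; others ✗
  M5: stuck-at-0 ✓; others ✗
  M6: none of the 2 fault types match ✗
  M7: none of the 2 fault types match ✗
Consistent faults: {M0 stuck-at-0, M1 stuck-at-0, M2 stuck-at-0, M3 stuck-at-0, M4 stuck-at-0, M5 stuck-at-0} — 6 in all.

6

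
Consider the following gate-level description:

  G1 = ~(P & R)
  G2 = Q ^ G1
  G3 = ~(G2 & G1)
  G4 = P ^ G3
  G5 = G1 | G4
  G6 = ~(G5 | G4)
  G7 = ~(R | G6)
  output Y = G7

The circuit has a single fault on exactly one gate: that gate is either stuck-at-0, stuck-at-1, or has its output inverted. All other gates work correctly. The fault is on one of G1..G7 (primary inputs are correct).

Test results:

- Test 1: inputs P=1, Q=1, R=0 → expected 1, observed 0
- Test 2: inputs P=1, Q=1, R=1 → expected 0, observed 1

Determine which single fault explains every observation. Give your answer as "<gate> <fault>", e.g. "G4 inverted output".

Fault-free values for test 1 (P=1, Q=1, R=0): G1=1, G2=0, G3=1, G4=0, G5=1, G6=0, G7=1, giving Y=1. Observed 0.
Test 1: faults giving observed 0 are {G1 stuck-at-0, G1 inverted output, G5 stuck-at-0, G5 inverted output, G6 stuck-at-1, G6 inverted output, G7 stuck-at-0, G7 inverted output}.
Test 2 (P=1, Q=1, R=1): fault-free G1=0, G2=1, G3=1, G4=0, G5=0, G6=1, G7=0 → 0; observed 1. Eliminates G1 stuck-at-0, G1 inverted output, G5 stuck-at-0, G5 inverted output, G6 stuck-at-1, G6 inverted output, G7 stuck-at-0.
Only G7 inverted output is consistent with every test.

G7 inverted output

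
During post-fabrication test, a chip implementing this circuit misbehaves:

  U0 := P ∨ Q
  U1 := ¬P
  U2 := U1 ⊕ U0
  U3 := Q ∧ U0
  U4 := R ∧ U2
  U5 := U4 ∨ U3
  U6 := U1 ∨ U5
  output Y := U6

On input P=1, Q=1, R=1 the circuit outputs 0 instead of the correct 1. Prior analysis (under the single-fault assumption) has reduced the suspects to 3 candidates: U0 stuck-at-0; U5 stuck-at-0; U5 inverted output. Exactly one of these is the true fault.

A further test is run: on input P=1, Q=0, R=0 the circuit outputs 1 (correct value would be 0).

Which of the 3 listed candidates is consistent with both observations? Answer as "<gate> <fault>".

U5 inverted output

Evaluate each candidate on input P=1, Q=0, R=0:
  U0 stuck-at-0: U0=0 [stuck-at-0], U1=0, U2=0, U3=0, U4=0, U5=0, U6=0 → 0 — eliminated
  U5 stuck-at-0: U0=1, U1=0, U2=1, U3=0, U4=0, U5=0 [stuck-at-0], U6=0 → 0 — eliminated
  U5 inverted output: U0=1, U1=0, U2=1, U3=0, U4=0, U5=1 [inverted output], U6=1 → 1 — matches
Only U5 inverted output reproduces the observed 1.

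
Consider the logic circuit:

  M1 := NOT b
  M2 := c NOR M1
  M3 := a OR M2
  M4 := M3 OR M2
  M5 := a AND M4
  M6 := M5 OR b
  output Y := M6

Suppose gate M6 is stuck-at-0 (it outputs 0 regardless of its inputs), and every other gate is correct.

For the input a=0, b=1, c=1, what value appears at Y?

Propagate with M6 forced: M1=0, M2=0, M3=0, M4=0, M5=0, M6=0 [stuck-at-0].
So Y = 0. (Without the fault it would be 1.)

0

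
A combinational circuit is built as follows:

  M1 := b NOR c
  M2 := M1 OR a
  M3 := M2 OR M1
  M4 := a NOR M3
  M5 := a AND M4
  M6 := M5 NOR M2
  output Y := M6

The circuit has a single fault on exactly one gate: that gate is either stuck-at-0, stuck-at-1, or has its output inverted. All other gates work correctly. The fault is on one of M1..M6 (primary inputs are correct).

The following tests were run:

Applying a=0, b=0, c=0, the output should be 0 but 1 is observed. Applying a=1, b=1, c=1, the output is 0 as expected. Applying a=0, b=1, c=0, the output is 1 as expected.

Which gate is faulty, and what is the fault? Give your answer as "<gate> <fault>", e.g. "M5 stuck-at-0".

Fault-free values for test 1 (a=0, b=0, c=0): M1=1, M2=1, M3=1, M4=0, M5=0, M6=0, giving Y=0. Observed 1.
Test 1: faults giving observed 1 are {M1 stuck-at-0, M1 inverted output, M2 stuck-at-0, M2 inverted output, M6 stuck-at-1, M6 inverted output}.
Test 2 (a=1, b=1, c=1): fault-free M1=0, M2=1, M3=1, M4=0, M5=0, M6=0 → 0; observed 0. Eliminates M2 stuck-at-0, M2 inverted output, M6 stuck-at-1, M6 inverted output.
Test 3 (a=0, b=1, c=0): fault-free M1=0, M2=0, M3=0, M4=1, M5=0, M6=1 → 1; observed 1. Eliminates M1 inverted output.
Only M1 stuck-at-0 is consistent with every test.

M1 stuck-at-0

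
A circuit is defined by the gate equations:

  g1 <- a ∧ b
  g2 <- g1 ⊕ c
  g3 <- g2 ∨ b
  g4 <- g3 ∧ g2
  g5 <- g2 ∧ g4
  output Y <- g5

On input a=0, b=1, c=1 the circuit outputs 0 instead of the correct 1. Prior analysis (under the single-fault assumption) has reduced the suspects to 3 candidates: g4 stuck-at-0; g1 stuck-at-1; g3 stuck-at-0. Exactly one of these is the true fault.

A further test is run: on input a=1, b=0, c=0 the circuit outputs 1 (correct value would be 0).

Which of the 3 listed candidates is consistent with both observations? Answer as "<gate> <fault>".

Evaluate each candidate on input a=1, b=0, c=0:
  g4 stuck-at-0: g1=0, g2=0, g3=0, g4=0 [stuck-at-0], g5=0 → 0 — eliminated
  g1 stuck-at-1: g1=1 [stuck-at-1], g2=1, g3=1, g4=1, g5=1 → 1 — matches
  g3 stuck-at-0: g1=0, g2=0, g3=0 [stuck-at-0], g4=0, g5=0 → 0 — eliminated
Only g1 stuck-at-1 reproduces the observed 1.

g1 stuck-at-1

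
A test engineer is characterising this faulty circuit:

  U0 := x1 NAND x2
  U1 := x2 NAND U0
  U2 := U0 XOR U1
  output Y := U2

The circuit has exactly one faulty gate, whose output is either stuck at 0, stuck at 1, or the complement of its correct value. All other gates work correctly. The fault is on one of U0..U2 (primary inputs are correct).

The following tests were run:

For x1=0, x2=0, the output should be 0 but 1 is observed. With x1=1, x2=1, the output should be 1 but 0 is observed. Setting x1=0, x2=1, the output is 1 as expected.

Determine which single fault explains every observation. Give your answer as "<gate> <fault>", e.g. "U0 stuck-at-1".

Fault-free values for test 1 (x1=0, x2=0): U0=1, U1=1, U2=0, giving Y=0. Observed 1.
Test 1: faults giving observed 1 are {U0 stuck-at-0, U0 inverted output, U1 stuck-at-0, U1 inverted output, U2 stuck-at-1, U2 inverted output}.
Test 2 (x1=1, x2=1): fault-free U0=0, U1=1, U2=1 → 1; observed 0. Eliminates U0 stuck-at-0, U0 inverted output, U2 stuck-at-1.
Test 3 (x1=0, x2=1): fault-free U0=1, U1=0, U2=1 → 1; observed 1. Eliminates U1 inverted output, U2 inverted output.
Only U1 stuck-at-0 is consistent with every test.

U1 stuck-at-0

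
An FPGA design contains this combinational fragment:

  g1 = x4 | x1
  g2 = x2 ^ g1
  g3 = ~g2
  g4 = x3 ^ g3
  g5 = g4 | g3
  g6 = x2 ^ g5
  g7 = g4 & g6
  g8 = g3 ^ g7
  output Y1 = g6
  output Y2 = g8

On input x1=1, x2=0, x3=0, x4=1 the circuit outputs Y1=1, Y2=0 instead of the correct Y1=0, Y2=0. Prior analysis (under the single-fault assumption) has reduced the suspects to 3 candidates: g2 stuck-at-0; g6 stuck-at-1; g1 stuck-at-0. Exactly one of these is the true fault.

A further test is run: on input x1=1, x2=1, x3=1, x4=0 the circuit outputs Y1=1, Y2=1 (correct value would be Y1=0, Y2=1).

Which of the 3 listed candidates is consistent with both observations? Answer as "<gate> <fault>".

Evaluate each candidate on input x1=1, x2=1, x3=1, x4=0:
  g2 stuck-at-0: g1=1, g2=0 [stuck-at-0], g3=1, g4=0, g5=1, g6=0, g7=0, g8=1 → Y1=0, Y2=1 — eliminated
  g6 stuck-at-1: g1=1, g2=0, g3=1, g4=0, g5=1, g6=1 [stuck-at-1], g7=0, g8=1 → Y1=1, Y2=1 — matches
  g1 stuck-at-0: g1=0 [stuck-at-0], g2=1, g3=0, g4=1, g5=1, g6=0, g7=0, g8=0 → Y1=0, Y2=0 — eliminated
Only g6 stuck-at-1 reproduces the observed Y1=1, Y2=1.

g6 stuck-at-1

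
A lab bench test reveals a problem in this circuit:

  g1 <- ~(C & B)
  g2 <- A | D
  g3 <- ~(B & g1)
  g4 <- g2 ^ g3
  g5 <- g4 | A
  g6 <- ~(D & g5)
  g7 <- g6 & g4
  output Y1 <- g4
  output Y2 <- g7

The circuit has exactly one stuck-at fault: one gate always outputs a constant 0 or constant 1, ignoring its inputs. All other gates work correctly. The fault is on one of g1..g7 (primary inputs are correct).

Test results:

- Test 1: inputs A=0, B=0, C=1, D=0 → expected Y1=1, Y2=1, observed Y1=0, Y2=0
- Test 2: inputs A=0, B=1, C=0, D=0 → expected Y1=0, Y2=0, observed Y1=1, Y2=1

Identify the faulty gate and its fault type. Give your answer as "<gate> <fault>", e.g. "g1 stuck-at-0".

Fault-free values for test 1 (A=0, B=0, C=1, D=0): g1=1, g2=0, g3=1, g4=1, g5=1, g6=1, g7=1, giving Y1=1, Y2=1. Observed Y1=0, Y2=0.
Test 1: faults giving observed Y1=0, Y2=0 are {g2 stuck-at-1, g3 stuck-at-0, g4 stuck-at-0}.
Test 2 (A=0, B=1, C=0, D=0): fault-free g1=1, g2=0, g3=0, g4=0, g5=0, g6=1, g7=0 → Y1=0, Y2=0; observed Y1=1, Y2=1. Eliminates g3 stuck-at-0, g4 stuck-at-0.
Only g2 stuck-at-1 is consistent with every test.

g2 stuck-at-1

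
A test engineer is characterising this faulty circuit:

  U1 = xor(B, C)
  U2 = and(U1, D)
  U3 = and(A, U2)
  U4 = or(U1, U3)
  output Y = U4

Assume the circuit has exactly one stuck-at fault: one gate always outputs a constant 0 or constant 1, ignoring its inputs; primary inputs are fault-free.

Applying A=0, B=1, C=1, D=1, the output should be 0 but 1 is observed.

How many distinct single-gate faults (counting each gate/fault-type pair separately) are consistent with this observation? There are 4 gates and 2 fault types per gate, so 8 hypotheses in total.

Fault-free: U1=0, U2=0, U3=0, U4=0 → 0. Observed 1.
  U1 stuck-at-0: output 0 ✗
  U1 stuck-at-1: output 1 ✓
  U2 stuck-at-0: output 0 ✗
  U2 stuck-at-1: output 0 ✗
  U3 stuck-at-0: output 0 ✗
  U3 stuck-at-1: output 1 ✓
  U4 stuck-at-0: output 0 ✗
  U4 stuck-at-1: output 1 ✓
Consistent faults: {U1 stuck-at-1, U3 stuck-at-1, U4 stuck-at-1} — 3 in all.

3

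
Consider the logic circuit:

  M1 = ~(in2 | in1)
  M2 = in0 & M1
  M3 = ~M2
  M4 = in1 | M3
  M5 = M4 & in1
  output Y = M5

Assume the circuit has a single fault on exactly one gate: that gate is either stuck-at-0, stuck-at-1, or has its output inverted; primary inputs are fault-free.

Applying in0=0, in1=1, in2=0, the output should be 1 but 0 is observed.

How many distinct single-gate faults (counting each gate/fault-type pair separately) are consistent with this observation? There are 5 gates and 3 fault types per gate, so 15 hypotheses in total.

4

Fault-free: M1=0, M2=0, M3=1, M4=1, M5=1 → 1. Observed 0.
  M1: none of the 3 fault types match ✗
  M2: none of the 3 fault types match ✗
  M3: none of the 3 fault types match ✗
  M4: stuck-at-0, inverted output ✓; others ✗
  M5: stuck-at-0, inverted output ✓; others ✗
Consistent faults: {M4 stuck-at-0, M4 inverted output, M5 stuck-at-0, M5 inverted output} — 4 in all.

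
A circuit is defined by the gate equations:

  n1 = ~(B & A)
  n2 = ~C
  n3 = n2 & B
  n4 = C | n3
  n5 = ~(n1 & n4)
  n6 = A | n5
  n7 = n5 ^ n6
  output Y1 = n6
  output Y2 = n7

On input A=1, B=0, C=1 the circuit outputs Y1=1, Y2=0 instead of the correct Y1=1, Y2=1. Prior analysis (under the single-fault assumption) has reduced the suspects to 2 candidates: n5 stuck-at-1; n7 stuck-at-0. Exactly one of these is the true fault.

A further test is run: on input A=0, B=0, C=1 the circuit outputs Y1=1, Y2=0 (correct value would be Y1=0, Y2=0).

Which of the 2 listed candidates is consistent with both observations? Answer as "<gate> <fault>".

n5 stuck-at-1

Evaluate each candidate on input A=0, B=0, C=1:
  n5 stuck-at-1: n1=1, n2=0, n3=0, n4=1, n5=1 [stuck-at-1], n6=1, n7=0 → Y1=1, Y2=0 — matches
  n7 stuck-at-0: n1=1, n2=0, n3=0, n4=1, n5=0, n6=0, n7=0 [stuck-at-0] → Y1=0, Y2=0 — eliminated
Only n5 stuck-at-1 reproduces the observed Y1=1, Y2=0.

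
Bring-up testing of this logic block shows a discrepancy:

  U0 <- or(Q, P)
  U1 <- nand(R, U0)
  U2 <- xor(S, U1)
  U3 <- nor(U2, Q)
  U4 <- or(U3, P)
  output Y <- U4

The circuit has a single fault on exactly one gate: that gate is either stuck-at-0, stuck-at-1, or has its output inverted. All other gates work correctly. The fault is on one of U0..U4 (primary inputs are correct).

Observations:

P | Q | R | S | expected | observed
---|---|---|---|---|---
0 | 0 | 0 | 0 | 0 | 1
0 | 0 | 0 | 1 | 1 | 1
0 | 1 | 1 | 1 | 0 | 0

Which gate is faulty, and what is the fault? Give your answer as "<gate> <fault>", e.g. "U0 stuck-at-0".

U2 stuck-at-0

Fault-free values for test 1 (P=0, Q=0, R=0, S=0): U0=0, U1=1, U2=1, U3=0, U4=0, giving Y=0. Observed 1.
Test 1: faults giving observed 1 are {U1 stuck-at-0, U1 inverted output, U2 stuck-at-0, U2 inverted output, U3 stuck-at-1, U3 inverted output, U4 stuck-at-1, U4 inverted output}.
Test 2 (P=0, Q=0, R=0, S=1): fault-free U0=0, U1=1, U2=0, U3=1, U4=1 → 1; observed 1. Eliminates U1 stuck-at-0, U1 inverted output, U2 inverted output, U3 inverted output, U4 inverted output.
Test 3 (P=0, Q=1, R=1, S=1): fault-free U0=1, U1=0, U2=1, U3=0, U4=0 → 0; observed 0. Eliminates U3 stuck-at-1, U4 stuck-at-1.
Only U2 stuck-at-0 is consistent with every test.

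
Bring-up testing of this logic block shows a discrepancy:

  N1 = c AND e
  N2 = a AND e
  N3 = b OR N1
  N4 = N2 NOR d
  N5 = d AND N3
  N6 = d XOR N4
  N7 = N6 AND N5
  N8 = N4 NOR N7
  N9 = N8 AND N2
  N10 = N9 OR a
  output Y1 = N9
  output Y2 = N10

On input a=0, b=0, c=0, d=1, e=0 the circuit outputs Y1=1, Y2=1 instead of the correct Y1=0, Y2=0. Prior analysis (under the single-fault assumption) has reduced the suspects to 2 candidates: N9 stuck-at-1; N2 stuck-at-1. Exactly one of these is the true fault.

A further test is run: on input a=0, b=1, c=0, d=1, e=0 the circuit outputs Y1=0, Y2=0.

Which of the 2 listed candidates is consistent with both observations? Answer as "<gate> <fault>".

Evaluate each candidate on input a=0, b=1, c=0, d=1, e=0:
  N9 stuck-at-1: N1=0, N2=0, N3=1, N4=0, N5=1, N6=1, N7=1, N8=0, N9=1 [stuck-at-1], N10=1 → Y1=1, Y2=1 — eliminated
  N2 stuck-at-1: N1=0, N2=1 [stuck-at-1], N3=1, N4=0, N5=1, N6=1, N7=1, N8=0, N9=0, N10=0 → Y1=0, Y2=0 — matches
Only N2 stuck-at-1 reproduces the observed Y1=0, Y2=0.

N2 stuck-at-1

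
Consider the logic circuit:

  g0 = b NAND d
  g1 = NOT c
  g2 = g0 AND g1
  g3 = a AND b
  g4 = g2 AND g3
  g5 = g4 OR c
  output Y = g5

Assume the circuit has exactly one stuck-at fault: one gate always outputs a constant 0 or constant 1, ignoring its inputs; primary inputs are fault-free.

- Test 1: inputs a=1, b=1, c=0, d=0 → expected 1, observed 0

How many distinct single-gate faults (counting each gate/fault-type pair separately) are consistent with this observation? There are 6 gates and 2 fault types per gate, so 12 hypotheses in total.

Fault-free: g0=1, g1=1, g2=1, g3=1, g4=1, g5=1 → 1. Observed 0.
  g0 stuck-at-0: output 0 ✓
  g0 stuck-at-1: output 1 ✗
  g1 stuck-at-0: output 0 ✓
  g1 stuck-at-1: output 1 ✗
  g2 stuck-at-0: output 0 ✓
  g2 stuck-at-1: output 1 ✗
  g3 stuck-at-0: output 0 ✓
  g3 stuck-at-1: output 1 ✗
  g4 stuck-at-0: output 0 ✓
  g4 stuck-at-1: output 1 ✗
  g5 stuck-at-0: output 0 ✓
  g5 stuck-at-1: output 1 ✗
Consistent faults: {g0 stuck-at-0, g1 stuck-at-0, g2 stuck-at-0, g3 stuck-at-0, g4 stuck-at-0, g5 stuck-at-0} — 6 in all.

6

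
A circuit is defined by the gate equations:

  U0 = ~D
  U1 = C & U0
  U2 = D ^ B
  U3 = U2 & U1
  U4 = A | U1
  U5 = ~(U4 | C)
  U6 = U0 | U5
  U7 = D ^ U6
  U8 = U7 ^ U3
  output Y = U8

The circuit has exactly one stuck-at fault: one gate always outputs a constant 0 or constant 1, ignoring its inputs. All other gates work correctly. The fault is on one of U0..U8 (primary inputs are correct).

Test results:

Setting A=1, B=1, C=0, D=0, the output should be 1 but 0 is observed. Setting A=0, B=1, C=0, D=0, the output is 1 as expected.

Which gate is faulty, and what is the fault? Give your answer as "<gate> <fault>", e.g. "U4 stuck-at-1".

Fault-free values for test 1 (A=1, B=1, C=0, D=0): U0=1, U1=0, U2=1, U3=0, U4=1, U5=0, U6=1, U7=1, U8=1, giving Y=1. Observed 0.
Test 1: faults giving observed 0 are {U0 stuck-at-0, U1 stuck-at-1, U3 stuck-at-1, U6 stuck-at-0, U7 stuck-at-0, U8 stuck-at-0}.
Test 2 (A=0, B=1, C=0, D=0): fault-free U0=1, U1=0, U2=1, U3=0, U4=0, U5=1, U6=1, U7=1, U8=1 → 1; observed 1. Eliminates U1 stuck-at-1, U3 stuck-at-1, U6 stuck-at-0, U7 stuck-at-0, U8 stuck-at-0.
Only U0 stuck-at-0 is consistent with every test.

U0 stuck-at-0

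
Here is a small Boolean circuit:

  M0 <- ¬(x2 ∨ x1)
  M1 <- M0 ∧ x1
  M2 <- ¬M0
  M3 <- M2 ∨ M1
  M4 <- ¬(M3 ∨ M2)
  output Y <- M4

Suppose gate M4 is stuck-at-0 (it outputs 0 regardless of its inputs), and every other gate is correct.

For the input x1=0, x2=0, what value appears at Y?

0

Propagate with M4 forced: M0=1, M1=0, M2=0, M3=0, M4=0 [stuck-at-0].
So Y = 0. (Without the fault it would be 1.)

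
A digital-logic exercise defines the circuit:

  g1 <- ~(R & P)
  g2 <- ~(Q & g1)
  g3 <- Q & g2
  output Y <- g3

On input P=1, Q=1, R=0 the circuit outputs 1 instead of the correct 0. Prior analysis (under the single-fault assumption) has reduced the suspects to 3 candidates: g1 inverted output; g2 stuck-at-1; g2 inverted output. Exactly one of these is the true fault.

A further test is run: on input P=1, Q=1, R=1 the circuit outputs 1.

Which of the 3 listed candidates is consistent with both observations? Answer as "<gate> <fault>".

g2 stuck-at-1

Evaluate each candidate on input P=1, Q=1, R=1:
  g1 inverted output: g1=1 [inverted output], g2=0, g3=0 → 0 — eliminated
  g2 stuck-at-1: g1=0, g2=1 [stuck-at-1], g3=1 → 1 — matches
  g2 inverted output: g1=0, g2=0 [inverted output], g3=0 → 0 — eliminated
Only g2 stuck-at-1 reproduces the observed 1.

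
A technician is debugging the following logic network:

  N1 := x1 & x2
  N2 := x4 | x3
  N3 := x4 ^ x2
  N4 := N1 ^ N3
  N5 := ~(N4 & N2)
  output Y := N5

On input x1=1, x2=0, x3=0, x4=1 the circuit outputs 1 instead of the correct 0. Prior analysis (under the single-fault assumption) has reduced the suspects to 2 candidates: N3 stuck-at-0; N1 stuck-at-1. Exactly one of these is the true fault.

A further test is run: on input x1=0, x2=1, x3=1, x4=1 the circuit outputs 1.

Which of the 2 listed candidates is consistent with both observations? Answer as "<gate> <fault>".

N3 stuck-at-0

Evaluate each candidate on input x1=0, x2=1, x3=1, x4=1:
  N3 stuck-at-0: N1=0, N2=1, N3=0 [stuck-at-0], N4=0, N5=1 → 1 — matches
  N1 stuck-at-1: N1=1 [stuck-at-1], N2=1, N3=0, N4=1, N5=0 → 0 — eliminated
Only N3 stuck-at-0 reproduces the observed 1.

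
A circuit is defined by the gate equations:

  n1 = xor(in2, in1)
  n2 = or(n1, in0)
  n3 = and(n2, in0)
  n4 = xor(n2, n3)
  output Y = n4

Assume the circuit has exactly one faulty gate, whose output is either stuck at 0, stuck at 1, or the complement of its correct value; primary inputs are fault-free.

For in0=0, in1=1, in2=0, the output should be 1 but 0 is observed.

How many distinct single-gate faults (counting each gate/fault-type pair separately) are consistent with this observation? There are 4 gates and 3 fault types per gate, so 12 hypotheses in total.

Fault-free: n1=1, n2=1, n3=0, n4=1 → 1. Observed 0.
  n1 stuck-at-0: output 0 ✓
  n1 stuck-at-1: output 1 ✗
  n1 inverted output: output 0 ✓
  n2 stuck-at-0: output 0 ✓
  n2 stuck-at-1: output 1 ✗
  n2 inverted output: output 0 ✓
  n3 stuck-at-0: output 1 ✗
  n3 stuck-at-1: output 0 ✓
  n3 inverted output: output 0 ✓
  n4 stuck-at-0: output 0 ✓
  n4 stuck-at-1: output 1 ✗
  n4 inverted output: output 0 ✓
Consistent faults: {n1 stuck-at-0, n1 inverted output, n2 stuck-at-0, n2 inverted output, n3 stuck-at-1, n3 inverted output, n4 stuck-at-0, n4 inverted output} — 8 in all.

8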